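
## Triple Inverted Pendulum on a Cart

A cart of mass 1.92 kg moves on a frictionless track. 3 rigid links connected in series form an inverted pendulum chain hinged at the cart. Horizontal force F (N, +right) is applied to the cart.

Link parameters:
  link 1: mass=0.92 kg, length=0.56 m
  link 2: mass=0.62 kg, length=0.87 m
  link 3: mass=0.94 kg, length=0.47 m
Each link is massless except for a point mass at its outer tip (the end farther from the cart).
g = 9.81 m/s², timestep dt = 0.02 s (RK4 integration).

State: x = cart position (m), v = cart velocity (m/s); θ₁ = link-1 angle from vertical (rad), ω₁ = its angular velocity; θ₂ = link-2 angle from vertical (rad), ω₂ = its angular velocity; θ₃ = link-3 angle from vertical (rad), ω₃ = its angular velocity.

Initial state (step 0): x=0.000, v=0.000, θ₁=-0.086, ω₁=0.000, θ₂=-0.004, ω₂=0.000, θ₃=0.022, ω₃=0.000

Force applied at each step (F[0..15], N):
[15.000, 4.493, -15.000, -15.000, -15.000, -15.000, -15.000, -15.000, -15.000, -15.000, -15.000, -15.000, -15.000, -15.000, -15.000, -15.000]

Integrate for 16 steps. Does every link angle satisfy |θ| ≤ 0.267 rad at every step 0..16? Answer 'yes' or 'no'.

Answer: yes

Derivation:
apply F[0]=+15.000 → step 1: x=0.002, v=0.176, θ₁=-0.090, ω₁=-0.389, θ₂=-0.004, ω₂=0.038, θ₃=0.022, ω₃=0.025
apply F[1]=+4.493 → step 2: x=0.006, v=0.245, θ₁=-0.100, ω₁=-0.595, θ₂=-0.002, ω₂=0.081, θ₃=0.023, ω₃=0.050
apply F[2]=-15.000 → step 3: x=0.010, v=0.116, θ₁=-0.110, ω₁=-0.466, θ₂=-0.000, ω₂=0.137, θ₃=0.024, ω₃=0.076
apply F[3]=-15.000 → step 4: x=0.011, v=-0.010, θ₁=-0.118, ω₁=-0.352, θ₂=0.003, ω₂=0.202, θ₃=0.026, ω₃=0.102
apply F[4]=-15.000 → step 5: x=0.009, v=-0.134, θ₁=-0.124, ω₁=-0.250, θ₂=0.008, ω₂=0.273, θ₃=0.028, ω₃=0.125
apply F[5]=-15.000 → step 6: x=0.005, v=-0.258, θ₁=-0.129, ω₁=-0.159, θ₂=0.014, ω₂=0.353, θ₃=0.031, ω₃=0.146
apply F[6]=-15.000 → step 7: x=-0.001, v=-0.380, θ₁=-0.131, ω₁=-0.075, θ₂=0.022, ω₂=0.439, θ₃=0.034, ω₃=0.161
apply F[7]=-15.000 → step 8: x=-0.010, v=-0.503, θ₁=-0.132, ω₁=0.003, θ₂=0.032, ω₂=0.533, θ₃=0.037, ω₃=0.170
apply F[8]=-15.000 → step 9: x=-0.021, v=-0.626, θ₁=-0.131, ω₁=0.077, θ₂=0.043, ω₂=0.636, θ₃=0.041, ω₃=0.172
apply F[9]=-15.000 → step 10: x=-0.035, v=-0.749, θ₁=-0.129, ω₁=0.148, θ₂=0.057, ω₂=0.746, θ₃=0.044, ω₃=0.165
apply F[10]=-15.000 → step 11: x=-0.051, v=-0.875, θ₁=-0.125, ω₁=0.220, θ₂=0.073, ω₂=0.865, θ₃=0.047, ω₃=0.146
apply F[11]=-15.000 → step 12: x=-0.070, v=-1.001, θ₁=-0.120, ω₁=0.292, θ₂=0.092, ω₂=0.993, θ₃=0.050, ω₃=0.114
apply F[12]=-15.000 → step 13: x=-0.091, v=-1.130, θ₁=-0.113, ω₁=0.369, θ₂=0.113, ω₂=1.130, θ₃=0.052, ω₃=0.068
apply F[13]=-15.000 → step 14: x=-0.115, v=-1.262, θ₁=-0.105, ω₁=0.452, θ₂=0.137, ω₂=1.276, θ₃=0.053, ω₃=0.005
apply F[14]=-15.000 → step 15: x=-0.142, v=-1.396, θ₁=-0.095, ω₁=0.543, θ₂=0.164, ω₂=1.430, θ₃=0.052, ω₃=-0.073
apply F[15]=-15.000 → step 16: x=-0.171, v=-1.534, θ₁=-0.083, ω₁=0.648, θ₂=0.194, ω₂=1.591, θ₃=0.050, ω₃=-0.166
Max |angle| over trajectory = 0.194 rad; bound = 0.267 → within bound.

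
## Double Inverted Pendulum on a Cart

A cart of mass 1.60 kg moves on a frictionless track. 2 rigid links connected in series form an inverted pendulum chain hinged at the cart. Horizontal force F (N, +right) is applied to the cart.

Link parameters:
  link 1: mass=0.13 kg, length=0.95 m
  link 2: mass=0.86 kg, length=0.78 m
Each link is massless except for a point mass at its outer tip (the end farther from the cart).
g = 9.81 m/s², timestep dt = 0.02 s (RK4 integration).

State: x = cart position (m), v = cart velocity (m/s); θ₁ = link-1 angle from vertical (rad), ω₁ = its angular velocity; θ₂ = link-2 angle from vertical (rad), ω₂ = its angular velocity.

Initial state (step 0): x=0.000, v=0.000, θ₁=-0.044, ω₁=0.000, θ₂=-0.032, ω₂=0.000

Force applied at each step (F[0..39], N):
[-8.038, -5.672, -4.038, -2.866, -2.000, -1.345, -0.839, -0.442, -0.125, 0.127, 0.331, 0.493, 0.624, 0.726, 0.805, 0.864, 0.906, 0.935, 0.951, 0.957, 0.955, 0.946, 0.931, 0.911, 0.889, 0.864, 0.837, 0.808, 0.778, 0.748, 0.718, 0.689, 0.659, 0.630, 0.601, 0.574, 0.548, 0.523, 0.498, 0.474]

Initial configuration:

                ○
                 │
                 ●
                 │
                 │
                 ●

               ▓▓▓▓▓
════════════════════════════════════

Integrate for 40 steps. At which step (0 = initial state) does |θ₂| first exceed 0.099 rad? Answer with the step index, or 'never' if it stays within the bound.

apply F[0]=-8.038 → step 1: x=-0.001, v=-0.095, θ₁=-0.043, ω₁=0.074, θ₂=-0.032, ω₂=0.023
apply F[1]=-5.672 → step 2: x=-0.004, v=-0.161, θ₁=-0.041, ω₁=0.120, θ₂=-0.031, ω₂=0.044
apply F[2]=-4.038 → step 3: x=-0.007, v=-0.206, θ₁=-0.039, ω₁=0.146, θ₂=-0.030, ω₂=0.062
apply F[3]=-2.866 → step 4: x=-0.012, v=-0.238, θ₁=-0.036, ω₁=0.161, θ₂=-0.029, ω₂=0.077
apply F[4]=-2.000 → step 5: x=-0.017, v=-0.259, θ₁=-0.032, ω₁=0.168, θ₂=-0.027, ω₂=0.089
apply F[5]=-1.345 → step 6: x=-0.022, v=-0.272, θ₁=-0.029, ω₁=0.169, θ₂=-0.025, ω₂=0.098
apply F[6]=-0.839 → step 7: x=-0.027, v=-0.279, θ₁=-0.026, ω₁=0.166, θ₂=-0.023, ω₂=0.104
apply F[7]=-0.442 → step 8: x=-0.033, v=-0.281, θ₁=-0.022, ω₁=0.161, θ₂=-0.021, ω₂=0.108
apply F[8]=-0.125 → step 9: x=-0.039, v=-0.281, θ₁=-0.019, ω₁=0.155, θ₂=-0.019, ω₂=0.110
apply F[9]=+0.127 → step 10: x=-0.044, v=-0.277, θ₁=-0.016, ω₁=0.147, θ₂=-0.017, ω₂=0.110
apply F[10]=+0.331 → step 11: x=-0.050, v=-0.271, θ₁=-0.013, ω₁=0.139, θ₂=-0.014, ω₂=0.108
apply F[11]=+0.493 → step 12: x=-0.055, v=-0.263, θ₁=-0.011, ω₁=0.130, θ₂=-0.012, ω₂=0.106
apply F[12]=+0.624 → step 13: x=-0.060, v=-0.254, θ₁=-0.008, ω₁=0.121, θ₂=-0.010, ω₂=0.102
apply F[13]=+0.726 → step 14: x=-0.065, v=-0.244, θ₁=-0.006, ω₁=0.113, θ₂=-0.008, ω₂=0.098
apply F[14]=+0.805 → step 15: x=-0.070, v=-0.234, θ₁=-0.004, ω₁=0.104, θ₂=-0.006, ω₂=0.093
apply F[15]=+0.864 → step 16: x=-0.075, v=-0.223, θ₁=-0.002, ω₁=0.095, θ₂=-0.004, ω₂=0.088
apply F[16]=+0.906 → step 17: x=-0.079, v=-0.211, θ₁=0.000, ω₁=0.087, θ₂=-0.003, ω₂=0.083
apply F[17]=+0.935 → step 18: x=-0.083, v=-0.200, θ₁=0.002, ω₁=0.079, θ₂=-0.001, ω₂=0.077
apply F[18]=+0.951 → step 19: x=-0.087, v=-0.188, θ₁=0.003, ω₁=0.071, θ₂=0.000, ω₂=0.072
apply F[19]=+0.957 → step 20: x=-0.090, v=-0.177, θ₁=0.005, ω₁=0.064, θ₂=0.002, ω₂=0.066
apply F[20]=+0.955 → step 21: x=-0.094, v=-0.165, θ₁=0.006, ω₁=0.057, θ₂=0.003, ω₂=0.061
apply F[21]=+0.946 → step 22: x=-0.097, v=-0.154, θ₁=0.007, ω₁=0.051, θ₂=0.004, ω₂=0.055
apply F[22]=+0.931 → step 23: x=-0.100, v=-0.144, θ₁=0.008, ω₁=0.045, θ₂=0.005, ω₂=0.050
apply F[23]=+0.911 → step 24: x=-0.103, v=-0.133, θ₁=0.009, ω₁=0.039, θ₂=0.006, ω₂=0.045
apply F[24]=+0.889 → step 25: x=-0.105, v=-0.123, θ₁=0.010, ω₁=0.034, θ₂=0.007, ω₂=0.040
apply F[25]=+0.864 → step 26: x=-0.108, v=-0.114, θ₁=0.010, ω₁=0.029, θ₂=0.008, ω₂=0.036
apply F[26]=+0.837 → step 27: x=-0.110, v=-0.104, θ₁=0.011, ω₁=0.025, θ₂=0.009, ω₂=0.031
apply F[27]=+0.808 → step 28: x=-0.112, v=-0.096, θ₁=0.011, ω₁=0.021, θ₂=0.009, ω₂=0.027
apply F[28]=+0.778 → step 29: x=-0.114, v=-0.087, θ₁=0.012, ω₁=0.017, θ₂=0.010, ω₂=0.024
apply F[29]=+0.748 → step 30: x=-0.115, v=-0.079, θ₁=0.012, ω₁=0.013, θ₂=0.010, ω₂=0.020
apply F[30]=+0.718 → step 31: x=-0.117, v=-0.072, θ₁=0.012, ω₁=0.010, θ₂=0.010, ω₂=0.017
apply F[31]=+0.689 → step 32: x=-0.118, v=-0.065, θ₁=0.012, ω₁=0.007, θ₂=0.011, ω₂=0.014
apply F[32]=+0.659 → step 33: x=-0.120, v=-0.058, θ₁=0.012, ω₁=0.005, θ₂=0.011, ω₂=0.011
apply F[33]=+0.630 → step 34: x=-0.121, v=-0.052, θ₁=0.012, ω₁=0.003, θ₂=0.011, ω₂=0.008
apply F[34]=+0.601 → step 35: x=-0.122, v=-0.046, θ₁=0.012, ω₁=0.001, θ₂=0.011, ω₂=0.006
apply F[35]=+0.574 → step 36: x=-0.122, v=-0.040, θ₁=0.012, ω₁=-0.001, θ₂=0.011, ω₂=0.004
apply F[36]=+0.548 → step 37: x=-0.123, v=-0.035, θ₁=0.012, ω₁=-0.003, θ₂=0.011, ω₂=0.002
apply F[37]=+0.523 → step 38: x=-0.124, v=-0.030, θ₁=0.012, ω₁=-0.004, θ₂=0.011, ω₂=0.000
apply F[38]=+0.498 → step 39: x=-0.124, v=-0.025, θ₁=0.012, ω₁=-0.006, θ₂=0.011, ω₂=-0.002
apply F[39]=+0.474 → step 40: x=-0.125, v=-0.020, θ₁=0.012, ω₁=-0.007, θ₂=0.011, ω₂=-0.003
max |θ₂| = 0.032 ≤ 0.099 over all 41 states.

Answer: never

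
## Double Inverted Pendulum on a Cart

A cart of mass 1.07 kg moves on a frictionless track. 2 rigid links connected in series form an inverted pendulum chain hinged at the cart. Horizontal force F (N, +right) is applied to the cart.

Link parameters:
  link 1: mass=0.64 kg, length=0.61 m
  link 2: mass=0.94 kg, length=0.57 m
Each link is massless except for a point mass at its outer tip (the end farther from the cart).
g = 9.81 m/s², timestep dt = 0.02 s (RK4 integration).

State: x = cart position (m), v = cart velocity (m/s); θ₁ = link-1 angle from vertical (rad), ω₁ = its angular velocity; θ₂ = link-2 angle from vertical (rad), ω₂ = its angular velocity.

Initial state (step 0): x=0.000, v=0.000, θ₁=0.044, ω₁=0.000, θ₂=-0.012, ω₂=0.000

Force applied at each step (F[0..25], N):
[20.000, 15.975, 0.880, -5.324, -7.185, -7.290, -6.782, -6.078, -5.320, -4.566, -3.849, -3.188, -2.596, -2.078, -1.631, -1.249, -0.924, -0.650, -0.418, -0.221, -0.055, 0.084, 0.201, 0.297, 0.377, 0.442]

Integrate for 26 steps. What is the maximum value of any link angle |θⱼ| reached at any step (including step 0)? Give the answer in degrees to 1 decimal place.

Answer: 3.1°

Derivation:
apply F[0]=+20.000 → step 1: x=0.004, v=0.361, θ₁=0.039, ω₁=-0.550, θ₂=-0.013, ω₂=-0.049
apply F[1]=+15.975 → step 2: x=0.014, v=0.650, θ₁=0.023, ω₁=-0.993, θ₂=-0.014, ω₂=-0.087
apply F[2]=+0.880 → step 3: x=0.027, v=0.663, θ₁=0.003, ω₁=-0.997, θ₂=-0.016, ω₂=-0.110
apply F[3]=-5.324 → step 4: x=0.039, v=0.565, θ₁=-0.015, ω₁=-0.834, θ₂=-0.018, ω₂=-0.119
apply F[4]=-7.185 → step 5: x=0.049, v=0.437, θ₁=-0.030, ω₁=-0.633, θ₂=-0.021, ω₂=-0.116
apply F[5]=-7.290 → step 6: x=0.057, v=0.311, θ₁=-0.040, ω₁=-0.445, θ₂=-0.023, ω₂=-0.104
apply F[6]=-6.782 → step 7: x=0.062, v=0.198, θ₁=-0.048, ω₁=-0.283, θ₂=-0.025, ω₂=-0.086
apply F[7]=-6.078 → step 8: x=0.065, v=0.099, θ₁=-0.052, ω₁=-0.149, θ₂=-0.026, ω₂=-0.065
apply F[8]=-5.320 → step 9: x=0.066, v=0.015, θ₁=-0.054, ω₁=-0.042, θ₂=-0.027, ω₂=-0.042
apply F[9]=-4.566 → step 10: x=0.065, v=-0.054, θ₁=-0.054, ω₁=0.042, θ₂=-0.028, ω₂=-0.019
apply F[10]=-3.849 → step 11: x=0.064, v=-0.111, θ₁=-0.052, ω₁=0.105, θ₂=-0.028, ω₂=0.002
apply F[11]=-3.188 → step 12: x=0.061, v=-0.155, θ₁=-0.050, ω₁=0.151, θ₂=-0.028, ω₂=0.022
apply F[12]=-2.596 → step 13: x=0.058, v=-0.190, θ₁=-0.047, ω₁=0.182, θ₂=-0.027, ω₂=0.040
apply F[13]=-2.078 → step 14: x=0.054, v=-0.216, θ₁=-0.043, ω₁=0.201, θ₂=-0.026, ω₂=0.055
apply F[14]=-1.631 → step 15: x=0.049, v=-0.234, θ₁=-0.039, ω₁=0.212, θ₂=-0.025, ω₂=0.068
apply F[15]=-1.249 → step 16: x=0.044, v=-0.247, θ₁=-0.034, ω₁=0.215, θ₂=-0.023, ω₂=0.079
apply F[16]=-0.924 → step 17: x=0.039, v=-0.255, θ₁=-0.030, ω₁=0.213, θ₂=-0.022, ω₂=0.087
apply F[17]=-0.650 → step 18: x=0.034, v=-0.259, θ₁=-0.026, ω₁=0.208, θ₂=-0.020, ω₂=0.093
apply F[18]=-0.418 → step 19: x=0.029, v=-0.260, θ₁=-0.022, ω₁=0.199, θ₂=-0.018, ω₂=0.097
apply F[19]=-0.221 → step 20: x=0.024, v=-0.258, θ₁=-0.018, ω₁=0.189, θ₂=-0.016, ω₂=0.099
apply F[20]=-0.055 → step 21: x=0.019, v=-0.255, θ₁=-0.014, ω₁=0.177, θ₂=-0.014, ω₂=0.100
apply F[21]=+0.084 → step 22: x=0.014, v=-0.250, θ₁=-0.011, ω₁=0.165, θ₂=-0.012, ω₂=0.099
apply F[22]=+0.201 → step 23: x=0.009, v=-0.243, θ₁=-0.008, ω₁=0.152, θ₂=-0.010, ω₂=0.098
apply F[23]=+0.297 → step 24: x=0.004, v=-0.236, θ₁=-0.005, ω₁=0.140, θ₂=-0.008, ω₂=0.095
apply F[24]=+0.377 → step 25: x=-0.001, v=-0.228, θ₁=-0.002, ω₁=0.127, θ₂=-0.006, ω₂=0.092
apply F[25]=+0.442 → step 26: x=-0.005, v=-0.219, θ₁=0.000, ω₁=0.115, θ₂=-0.005, ω₂=0.088
Max |angle| over trajectory = 0.054 rad = 3.1°.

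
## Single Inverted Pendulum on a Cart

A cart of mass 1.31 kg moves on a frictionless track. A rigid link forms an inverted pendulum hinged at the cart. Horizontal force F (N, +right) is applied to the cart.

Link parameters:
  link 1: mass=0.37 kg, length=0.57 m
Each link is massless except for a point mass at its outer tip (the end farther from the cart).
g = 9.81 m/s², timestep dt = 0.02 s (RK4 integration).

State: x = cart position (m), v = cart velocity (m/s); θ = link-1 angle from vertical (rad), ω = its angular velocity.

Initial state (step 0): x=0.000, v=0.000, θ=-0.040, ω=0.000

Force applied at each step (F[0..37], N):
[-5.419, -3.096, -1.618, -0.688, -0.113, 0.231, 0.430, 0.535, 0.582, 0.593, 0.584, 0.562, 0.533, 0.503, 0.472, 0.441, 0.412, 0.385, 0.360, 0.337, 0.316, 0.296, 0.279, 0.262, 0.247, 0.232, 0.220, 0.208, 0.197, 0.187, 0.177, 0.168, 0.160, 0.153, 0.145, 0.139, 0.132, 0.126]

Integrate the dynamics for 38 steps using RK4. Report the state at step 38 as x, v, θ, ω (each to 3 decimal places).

apply F[0]=-5.419 → step 1: x=-0.001, v=-0.081, θ=-0.039, ω=0.128
apply F[1]=-3.096 → step 2: x=-0.003, v=-0.126, θ=-0.036, ω=0.194
apply F[2]=-1.618 → step 3: x=-0.006, v=-0.149, θ=-0.031, ω=0.222
apply F[3]=-0.688 → step 4: x=-0.009, v=-0.157, θ=-0.027, ω=0.228
apply F[4]=-0.113 → step 5: x=-0.012, v=-0.158, θ=-0.022, ω=0.220
apply F[5]=+0.231 → step 6: x=-0.015, v=-0.153, θ=-0.018, ω=0.205
apply F[6]=+0.430 → step 7: x=-0.018, v=-0.146, θ=-0.014, ω=0.186
apply F[7]=+0.535 → step 8: x=-0.021, v=-0.137, θ=-0.011, ω=0.167
apply F[8]=+0.582 → step 9: x=-0.023, v=-0.127, θ=-0.008, ω=0.147
apply F[9]=+0.593 → step 10: x=-0.026, v=-0.118, θ=-0.005, ω=0.128
apply F[10]=+0.584 → step 11: x=-0.028, v=-0.109, θ=-0.002, ω=0.111
apply F[11]=+0.562 → step 12: x=-0.030, v=-0.100, θ=-0.000, ω=0.096
apply F[12]=+0.533 → step 13: x=-0.032, v=-0.092, θ=0.001, ω=0.082
apply F[13]=+0.503 → step 14: x=-0.034, v=-0.085, θ=0.003, ω=0.069
apply F[14]=+0.472 → step 15: x=-0.036, v=-0.078, θ=0.004, ω=0.058
apply F[15]=+0.441 → step 16: x=-0.037, v=-0.071, θ=0.005, ω=0.048
apply F[16]=+0.412 → step 17: x=-0.038, v=-0.065, θ=0.006, ω=0.040
apply F[17]=+0.385 → step 18: x=-0.040, v=-0.060, θ=0.007, ω=0.032
apply F[18]=+0.360 → step 19: x=-0.041, v=-0.055, θ=0.007, ω=0.026
apply F[19]=+0.337 → step 20: x=-0.042, v=-0.050, θ=0.008, ω=0.020
apply F[20]=+0.316 → step 21: x=-0.043, v=-0.045, θ=0.008, ω=0.015
apply F[21]=+0.296 → step 22: x=-0.044, v=-0.041, θ=0.009, ω=0.011
apply F[22]=+0.279 → step 23: x=-0.044, v=-0.038, θ=0.009, ω=0.008
apply F[23]=+0.262 → step 24: x=-0.045, v=-0.034, θ=0.009, ω=0.004
apply F[24]=+0.247 → step 25: x=-0.046, v=-0.031, θ=0.009, ω=0.002
apply F[25]=+0.232 → step 26: x=-0.046, v=-0.028, θ=0.009, ω=-0.000
apply F[26]=+0.220 → step 27: x=-0.047, v=-0.025, θ=0.009, ω=-0.002
apply F[27]=+0.208 → step 28: x=-0.047, v=-0.022, θ=0.009, ω=-0.004
apply F[28]=+0.197 → step 29: x=-0.048, v=-0.020, θ=0.009, ω=-0.005
apply F[29]=+0.187 → step 30: x=-0.048, v=-0.017, θ=0.009, ω=-0.007
apply F[30]=+0.177 → step 31: x=-0.048, v=-0.015, θ=0.008, ω=-0.008
apply F[31]=+0.168 → step 32: x=-0.049, v=-0.013, θ=0.008, ω=-0.008
apply F[32]=+0.160 → step 33: x=-0.049, v=-0.011, θ=0.008, ω=-0.009
apply F[33]=+0.153 → step 34: x=-0.049, v=-0.009, θ=0.008, ω=-0.010
apply F[34]=+0.145 → step 35: x=-0.049, v=-0.007, θ=0.008, ω=-0.010
apply F[35]=+0.139 → step 36: x=-0.050, v=-0.006, θ=0.008, ω=-0.010
apply F[36]=+0.132 → step 37: x=-0.050, v=-0.004, θ=0.007, ω=-0.011
apply F[37]=+0.126 → step 38: x=-0.050, v=-0.003, θ=0.007, ω=-0.011

Answer: x=-0.050, v=-0.003, θ=0.007, ω=-0.011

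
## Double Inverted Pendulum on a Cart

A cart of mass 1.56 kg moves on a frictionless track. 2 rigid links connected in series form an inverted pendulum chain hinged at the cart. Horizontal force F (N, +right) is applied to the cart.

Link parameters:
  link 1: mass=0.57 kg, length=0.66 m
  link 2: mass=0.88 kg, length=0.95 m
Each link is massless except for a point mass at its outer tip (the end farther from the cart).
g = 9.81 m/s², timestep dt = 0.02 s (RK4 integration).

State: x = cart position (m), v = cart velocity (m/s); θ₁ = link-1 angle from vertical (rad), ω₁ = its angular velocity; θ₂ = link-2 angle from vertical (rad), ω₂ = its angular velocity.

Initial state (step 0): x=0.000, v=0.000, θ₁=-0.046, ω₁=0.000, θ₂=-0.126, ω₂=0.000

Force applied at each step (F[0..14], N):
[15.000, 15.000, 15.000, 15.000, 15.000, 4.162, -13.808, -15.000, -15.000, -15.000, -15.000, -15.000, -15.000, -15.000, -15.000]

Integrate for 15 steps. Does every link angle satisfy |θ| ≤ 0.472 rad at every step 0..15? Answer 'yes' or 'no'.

apply F[0]=+15.000 → step 1: x=0.002, v=0.200, θ₁=-0.049, ω₁=-0.283, θ₂=-0.126, ω₂=-0.039
apply F[1]=+15.000 → step 2: x=0.008, v=0.402, θ₁=-0.057, ω₁=-0.572, θ₂=-0.128, ω₂=-0.075
apply F[2]=+15.000 → step 3: x=0.018, v=0.604, θ₁=-0.072, ω₁=-0.871, θ₂=-0.129, ω₂=-0.105
apply F[3]=+15.000 → step 4: x=0.032, v=0.809, θ₁=-0.092, ω₁=-1.186, θ₂=-0.132, ω₂=-0.127
apply F[4]=+15.000 → step 5: x=0.050, v=1.016, θ₁=-0.119, ω₁=-1.519, θ₂=-0.134, ω₂=-0.138
apply F[5]=+4.162 → step 6: x=0.071, v=1.088, θ₁=-0.151, ω₁=-1.667, θ₂=-0.137, ω₂=-0.138
apply F[6]=-13.808 → step 7: x=0.092, v=0.939, θ₁=-0.183, ω₁=-1.507, θ₂=-0.140, ω₂=-0.124
apply F[7]=-15.000 → step 8: x=0.109, v=0.783, θ₁=-0.211, ω₁=-1.358, θ₂=-0.142, ω₂=-0.095
apply F[8]=-15.000 → step 9: x=0.123, v=0.632, θ₁=-0.237, ω₁=-1.240, θ₂=-0.143, ω₂=-0.051
apply F[9]=-15.000 → step 10: x=0.134, v=0.486, θ₁=-0.261, ω₁=-1.149, θ₂=-0.144, ω₂=0.007
apply F[10]=-15.000 → step 11: x=0.143, v=0.345, θ₁=-0.283, ω₁=-1.085, θ₂=-0.143, ω₂=0.077
apply F[11]=-15.000 → step 12: x=0.148, v=0.208, θ₁=-0.305, ω₁=-1.044, θ₂=-0.141, ω₂=0.161
apply F[12]=-15.000 → step 13: x=0.151, v=0.075, θ₁=-0.325, ω₁=-1.026, θ₂=-0.137, ω₂=0.256
apply F[13]=-15.000 → step 14: x=0.151, v=-0.056, θ₁=-0.346, ω₁=-1.028, θ₂=-0.130, ω₂=0.364
apply F[14]=-15.000 → step 15: x=0.149, v=-0.185, θ₁=-0.367, ω₁=-1.051, θ₂=-0.122, ω₂=0.484
Max |angle| over trajectory = 0.367 rad; bound = 0.472 → within bound.

Answer: yes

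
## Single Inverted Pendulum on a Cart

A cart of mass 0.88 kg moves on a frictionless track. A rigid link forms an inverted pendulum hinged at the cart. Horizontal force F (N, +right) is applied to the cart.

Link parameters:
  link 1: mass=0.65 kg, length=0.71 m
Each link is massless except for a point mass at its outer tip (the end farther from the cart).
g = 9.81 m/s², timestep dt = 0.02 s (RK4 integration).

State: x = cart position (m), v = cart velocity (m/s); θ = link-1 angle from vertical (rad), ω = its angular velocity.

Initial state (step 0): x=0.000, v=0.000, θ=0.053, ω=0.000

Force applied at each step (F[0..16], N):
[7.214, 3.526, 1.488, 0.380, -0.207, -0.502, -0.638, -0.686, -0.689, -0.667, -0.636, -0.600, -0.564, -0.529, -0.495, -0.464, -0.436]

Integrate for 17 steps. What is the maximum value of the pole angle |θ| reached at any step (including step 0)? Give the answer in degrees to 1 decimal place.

apply F[0]=+7.214 → step 1: x=0.002, v=0.156, θ=0.051, ω=-0.205
apply F[1]=+3.526 → step 2: x=0.005, v=0.229, θ=0.046, ω=-0.294
apply F[2]=+1.488 → step 3: x=0.010, v=0.257, θ=0.040, ω=-0.321
apply F[3]=+0.380 → step 4: x=0.015, v=0.260, θ=0.033, ω=-0.316
apply F[4]=-0.207 → step 5: x=0.021, v=0.251, θ=0.027, ω=-0.295
apply F[5]=-0.502 → step 6: x=0.025, v=0.236, θ=0.022, ω=-0.267
apply F[6]=-0.638 → step 7: x=0.030, v=0.219, θ=0.017, ω=-0.237
apply F[7]=-0.686 → step 8: x=0.034, v=0.201, θ=0.012, ω=-0.209
apply F[8]=-0.689 → step 9: x=0.038, v=0.184, θ=0.008, ω=-0.182
apply F[9]=-0.667 → step 10: x=0.042, v=0.168, θ=0.005, ω=-0.157
apply F[10]=-0.636 → step 11: x=0.045, v=0.153, θ=0.002, ω=-0.135
apply F[11]=-0.600 → step 12: x=0.048, v=0.139, θ=-0.000, ω=-0.116
apply F[12]=-0.564 → step 13: x=0.050, v=0.127, θ=-0.003, ω=-0.098
apply F[13]=-0.529 → step 14: x=0.053, v=0.115, θ=-0.004, ω=-0.083
apply F[14]=-0.495 → step 15: x=0.055, v=0.105, θ=-0.006, ω=-0.070
apply F[15]=-0.464 → step 16: x=0.057, v=0.095, θ=-0.007, ω=-0.058
apply F[16]=-0.436 → step 17: x=0.059, v=0.086, θ=-0.008, ω=-0.048
Max |angle| over trajectory = 0.053 rad = 3.0°.

Answer: 3.0°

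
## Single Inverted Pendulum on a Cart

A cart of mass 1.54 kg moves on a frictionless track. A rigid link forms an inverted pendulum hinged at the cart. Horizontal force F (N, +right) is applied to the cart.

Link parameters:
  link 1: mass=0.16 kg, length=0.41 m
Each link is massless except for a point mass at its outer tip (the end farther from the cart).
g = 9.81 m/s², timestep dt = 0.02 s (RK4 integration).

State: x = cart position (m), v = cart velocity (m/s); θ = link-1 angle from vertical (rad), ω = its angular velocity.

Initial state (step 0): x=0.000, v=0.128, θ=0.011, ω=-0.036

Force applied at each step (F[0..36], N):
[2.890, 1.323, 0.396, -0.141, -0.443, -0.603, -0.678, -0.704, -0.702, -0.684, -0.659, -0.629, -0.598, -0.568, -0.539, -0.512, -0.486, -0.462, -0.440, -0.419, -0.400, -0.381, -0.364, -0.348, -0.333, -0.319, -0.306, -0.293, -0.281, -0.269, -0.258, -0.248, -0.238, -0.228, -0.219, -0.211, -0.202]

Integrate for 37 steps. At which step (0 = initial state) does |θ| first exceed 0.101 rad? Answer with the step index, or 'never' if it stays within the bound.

apply F[0]=+2.890 → step 1: x=0.003, v=0.165, θ=0.009, ω=-0.122
apply F[1]=+1.323 → step 2: x=0.006, v=0.182, θ=0.007, ω=-0.160
apply F[2]=+0.396 → step 3: x=0.010, v=0.187, θ=0.003, ω=-0.170
apply F[3]=-0.141 → step 4: x=0.014, v=0.186, θ=-0.000, ω=-0.164
apply F[4]=-0.443 → step 5: x=0.017, v=0.180, θ=-0.003, ω=-0.151
apply F[5]=-0.603 → step 6: x=0.021, v=0.172, θ=-0.006, ω=-0.134
apply F[6]=-0.678 → step 7: x=0.024, v=0.163, θ=-0.009, ω=-0.117
apply F[7]=-0.704 → step 8: x=0.028, v=0.154, θ=-0.011, ω=-0.100
apply F[8]=-0.702 → step 9: x=0.031, v=0.146, θ=-0.013, ω=-0.084
apply F[9]=-0.684 → step 10: x=0.033, v=0.137, θ=-0.014, ω=-0.069
apply F[10]=-0.659 → step 11: x=0.036, v=0.129, θ=-0.015, ω=-0.056
apply F[11]=-0.629 → step 12: x=0.039, v=0.121, θ=-0.016, ω=-0.044
apply F[12]=-0.598 → step 13: x=0.041, v=0.113, θ=-0.017, ω=-0.034
apply F[13]=-0.568 → step 14: x=0.043, v=0.106, θ=-0.018, ω=-0.025
apply F[14]=-0.539 → step 15: x=0.045, v=0.100, θ=-0.018, ω=-0.018
apply F[15]=-0.512 → step 16: x=0.047, v=0.094, θ=-0.018, ω=-0.011
apply F[16]=-0.486 → step 17: x=0.049, v=0.088, θ=-0.019, ω=-0.006
apply F[17]=-0.462 → step 18: x=0.051, v=0.082, θ=-0.019, ω=-0.001
apply F[18]=-0.440 → step 19: x=0.052, v=0.077, θ=-0.019, ω=0.003
apply F[19]=-0.419 → step 20: x=0.054, v=0.072, θ=-0.018, ω=0.007
apply F[20]=-0.400 → step 21: x=0.055, v=0.067, θ=-0.018, ω=0.010
apply F[21]=-0.381 → step 22: x=0.056, v=0.062, θ=-0.018, ω=0.012
apply F[22]=-0.364 → step 23: x=0.057, v=0.058, θ=-0.018, ω=0.014
apply F[23]=-0.348 → step 24: x=0.059, v=0.054, θ=-0.018, ω=0.016
apply F[24]=-0.333 → step 25: x=0.060, v=0.050, θ=-0.017, ω=0.017
apply F[25]=-0.319 → step 26: x=0.061, v=0.046, θ=-0.017, ω=0.018
apply F[26]=-0.306 → step 27: x=0.061, v=0.042, θ=-0.016, ω=0.019
apply F[27]=-0.293 → step 28: x=0.062, v=0.039, θ=-0.016, ω=0.020
apply F[28]=-0.281 → step 29: x=0.063, v=0.035, θ=-0.016, ω=0.020
apply F[29]=-0.269 → step 30: x=0.064, v=0.032, θ=-0.015, ω=0.021
apply F[30]=-0.258 → step 31: x=0.064, v=0.029, θ=-0.015, ω=0.021
apply F[31]=-0.248 → step 32: x=0.065, v=0.026, θ=-0.014, ω=0.021
apply F[32]=-0.238 → step 33: x=0.065, v=0.023, θ=-0.014, ω=0.021
apply F[33]=-0.228 → step 34: x=0.066, v=0.021, θ=-0.014, ω=0.021
apply F[34]=-0.219 → step 35: x=0.066, v=0.018, θ=-0.013, ω=0.021
apply F[35]=-0.211 → step 36: x=0.067, v=0.016, θ=-0.013, ω=0.021
apply F[36]=-0.202 → step 37: x=0.067, v=0.013, θ=-0.012, ω=0.021
max |θ| = 0.019 ≤ 0.101 over all 38 states.

Answer: never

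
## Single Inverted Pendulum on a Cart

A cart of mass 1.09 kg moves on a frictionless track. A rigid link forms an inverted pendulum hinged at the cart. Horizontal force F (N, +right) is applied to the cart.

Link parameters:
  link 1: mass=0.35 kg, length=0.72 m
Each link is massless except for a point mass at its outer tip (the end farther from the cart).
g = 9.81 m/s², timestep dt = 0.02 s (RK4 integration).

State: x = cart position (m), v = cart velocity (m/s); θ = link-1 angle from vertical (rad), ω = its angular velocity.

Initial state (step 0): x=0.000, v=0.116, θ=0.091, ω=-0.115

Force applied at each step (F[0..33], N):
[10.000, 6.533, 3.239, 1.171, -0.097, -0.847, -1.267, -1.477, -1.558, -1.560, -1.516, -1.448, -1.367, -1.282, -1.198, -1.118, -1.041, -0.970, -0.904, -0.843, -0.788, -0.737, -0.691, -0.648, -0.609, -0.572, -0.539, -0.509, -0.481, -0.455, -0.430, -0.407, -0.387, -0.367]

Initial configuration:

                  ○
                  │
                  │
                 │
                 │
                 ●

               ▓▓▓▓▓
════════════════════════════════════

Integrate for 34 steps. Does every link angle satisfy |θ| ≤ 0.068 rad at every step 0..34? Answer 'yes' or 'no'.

apply F[0]=+10.000 → step 1: x=0.004, v=0.293, θ=0.086, ω=-0.336
apply F[1]=+6.533 → step 2: x=0.011, v=0.408, θ=0.078, ω=-0.472
apply F[2]=+3.239 → step 3: x=0.020, v=0.463, θ=0.068, ω=-0.528
apply F[3]=+1.171 → step 4: x=0.029, v=0.480, θ=0.058, ω=-0.535
apply F[4]=-0.097 → step 5: x=0.039, v=0.475, θ=0.047, ω=-0.514
apply F[5]=-0.847 → step 6: x=0.048, v=0.457, θ=0.037, ω=-0.477
apply F[6]=-1.267 → step 7: x=0.057, v=0.432, θ=0.028, ω=-0.433
apply F[7]=-1.477 → step 8: x=0.065, v=0.403, θ=0.020, ω=-0.387
apply F[8]=-1.558 → step 9: x=0.073, v=0.374, θ=0.013, ω=-0.342
apply F[9]=-1.560 → step 10: x=0.080, v=0.345, θ=0.006, ω=-0.298
apply F[10]=-1.516 → step 11: x=0.087, v=0.316, θ=0.001, ω=-0.258
apply F[11]=-1.448 → step 12: x=0.093, v=0.290, θ=-0.004, ω=-0.222
apply F[12]=-1.367 → step 13: x=0.099, v=0.265, θ=-0.008, ω=-0.189
apply F[13]=-1.282 → step 14: x=0.104, v=0.242, θ=-0.012, ω=-0.160
apply F[14]=-1.198 → step 15: x=0.108, v=0.221, θ=-0.015, ω=-0.135
apply F[15]=-1.118 → step 16: x=0.112, v=0.202, θ=-0.017, ω=-0.112
apply F[16]=-1.041 → step 17: x=0.116, v=0.184, θ=-0.019, ω=-0.092
apply F[17]=-0.970 → step 18: x=0.120, v=0.167, θ=-0.021, ω=-0.074
apply F[18]=-0.904 → step 19: x=0.123, v=0.152, θ=-0.022, ω=-0.059
apply F[19]=-0.843 → step 20: x=0.126, v=0.138, θ=-0.023, ω=-0.045
apply F[20]=-0.788 → step 21: x=0.129, v=0.125, θ=-0.024, ω=-0.034
apply F[21]=-0.737 → step 22: x=0.131, v=0.113, θ=-0.024, ω=-0.024
apply F[22]=-0.691 → step 23: x=0.133, v=0.102, θ=-0.025, ω=-0.015
apply F[23]=-0.648 → step 24: x=0.135, v=0.092, θ=-0.025, ω=-0.007
apply F[24]=-0.609 → step 25: x=0.137, v=0.082, θ=-0.025, ω=-0.001
apply F[25]=-0.572 → step 26: x=0.138, v=0.073, θ=-0.025, ω=0.005
apply F[26]=-0.539 → step 27: x=0.140, v=0.065, θ=-0.025, ω=0.009
apply F[27]=-0.509 → step 28: x=0.141, v=0.057, θ=-0.025, ω=0.013
apply F[28]=-0.481 → step 29: x=0.142, v=0.050, θ=-0.024, ω=0.017
apply F[29]=-0.455 → step 30: x=0.143, v=0.043, θ=-0.024, ω=0.020
apply F[30]=-0.430 → step 31: x=0.144, v=0.036, θ=-0.024, ω=0.022
apply F[31]=-0.407 → step 32: x=0.144, v=0.030, θ=-0.023, ω=0.024
apply F[32]=-0.387 → step 33: x=0.145, v=0.025, θ=-0.023, ω=0.026
apply F[33]=-0.367 → step 34: x=0.145, v=0.019, θ=-0.022, ω=0.027
Max |angle| over trajectory = 0.091 rad; bound = 0.068 → exceeded.

Answer: no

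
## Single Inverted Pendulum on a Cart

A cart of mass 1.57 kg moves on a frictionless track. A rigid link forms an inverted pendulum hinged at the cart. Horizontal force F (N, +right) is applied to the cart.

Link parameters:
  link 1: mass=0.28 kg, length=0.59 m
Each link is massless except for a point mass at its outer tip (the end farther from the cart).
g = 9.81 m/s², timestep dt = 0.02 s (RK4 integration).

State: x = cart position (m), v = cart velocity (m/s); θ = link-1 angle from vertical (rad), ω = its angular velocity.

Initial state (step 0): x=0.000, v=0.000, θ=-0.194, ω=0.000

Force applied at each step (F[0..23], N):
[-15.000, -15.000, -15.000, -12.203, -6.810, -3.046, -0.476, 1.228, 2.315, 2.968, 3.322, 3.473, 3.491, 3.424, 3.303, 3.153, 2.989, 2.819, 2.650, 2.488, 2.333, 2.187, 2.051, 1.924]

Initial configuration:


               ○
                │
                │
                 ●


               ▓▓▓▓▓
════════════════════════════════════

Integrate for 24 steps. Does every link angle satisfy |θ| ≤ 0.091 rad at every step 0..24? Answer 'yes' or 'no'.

Answer: no

Derivation:
apply F[0]=-15.000 → step 1: x=-0.002, v=-0.183, θ=-0.192, ω=0.241
apply F[1]=-15.000 → step 2: x=-0.007, v=-0.367, θ=-0.184, ω=0.484
apply F[2]=-15.000 → step 3: x=-0.017, v=-0.551, θ=-0.172, ω=0.732
apply F[3]=-12.203 → step 4: x=-0.029, v=-0.700, θ=-0.156, ω=0.928
apply F[4]=-6.810 → step 5: x=-0.044, v=-0.782, θ=-0.136, ω=1.016
apply F[5]=-3.046 → step 6: x=-0.060, v=-0.817, θ=-0.116, ω=1.033
apply F[6]=-0.476 → step 7: x=-0.076, v=-0.819, θ=-0.095, ω=1.002
apply F[7]=+1.228 → step 8: x=-0.092, v=-0.801, θ=-0.076, ω=0.943
apply F[8]=+2.315 → step 9: x=-0.108, v=-0.769, θ=-0.058, ω=0.867
apply F[9]=+2.968 → step 10: x=-0.123, v=-0.730, θ=-0.041, ω=0.784
apply F[10]=+3.322 → step 11: x=-0.137, v=-0.686, θ=-0.027, ω=0.699
apply F[11]=+3.473 → step 12: x=-0.150, v=-0.641, θ=-0.013, ω=0.616
apply F[12]=+3.491 → step 13: x=-0.163, v=-0.597, θ=-0.002, ω=0.538
apply F[13]=+3.424 → step 14: x=-0.174, v=-0.553, θ=0.008, ω=0.465
apply F[14]=+3.303 → step 15: x=-0.185, v=-0.511, θ=0.017, ω=0.399
apply F[15]=+3.153 → step 16: x=-0.195, v=-0.472, θ=0.024, ω=0.339
apply F[16]=+2.989 → step 17: x=-0.204, v=-0.435, θ=0.030, ω=0.285
apply F[17]=+2.819 → step 18: x=-0.212, v=-0.400, θ=0.036, ω=0.237
apply F[18]=+2.650 → step 19: x=-0.220, v=-0.368, θ=0.040, ω=0.195
apply F[19]=+2.488 → step 20: x=-0.227, v=-0.337, θ=0.043, ω=0.157
apply F[20]=+2.333 → step 21: x=-0.233, v=-0.309, θ=0.046, ω=0.125
apply F[21]=+2.187 → step 22: x=-0.239, v=-0.283, θ=0.048, ω=0.096
apply F[22]=+2.051 → step 23: x=-0.245, v=-0.259, θ=0.050, ω=0.071
apply F[23]=+1.924 → step 24: x=-0.250, v=-0.236, θ=0.051, ω=0.049
Max |angle| over trajectory = 0.194 rad; bound = 0.091 → exceeded.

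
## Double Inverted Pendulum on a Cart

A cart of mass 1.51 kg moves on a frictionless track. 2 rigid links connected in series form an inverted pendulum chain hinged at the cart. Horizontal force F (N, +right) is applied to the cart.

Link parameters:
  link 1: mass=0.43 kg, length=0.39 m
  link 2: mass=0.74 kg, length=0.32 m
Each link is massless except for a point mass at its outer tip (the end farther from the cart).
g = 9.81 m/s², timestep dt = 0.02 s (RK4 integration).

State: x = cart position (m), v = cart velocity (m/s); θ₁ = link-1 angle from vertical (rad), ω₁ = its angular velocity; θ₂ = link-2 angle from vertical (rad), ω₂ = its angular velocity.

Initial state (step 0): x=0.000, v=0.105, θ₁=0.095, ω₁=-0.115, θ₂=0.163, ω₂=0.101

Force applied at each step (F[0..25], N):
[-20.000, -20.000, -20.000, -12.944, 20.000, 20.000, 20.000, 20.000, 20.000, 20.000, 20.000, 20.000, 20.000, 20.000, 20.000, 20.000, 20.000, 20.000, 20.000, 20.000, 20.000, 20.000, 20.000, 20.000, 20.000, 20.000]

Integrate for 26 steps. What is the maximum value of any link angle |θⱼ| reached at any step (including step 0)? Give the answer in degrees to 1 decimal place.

Answer: 102.9°

Derivation:
apply F[0]=-20.000 → step 1: x=-0.001, v=-0.172, θ₁=0.100, ω₁=0.591, θ₂=0.166, ω₂=0.197
apply F[1]=-20.000 → step 2: x=-0.007, v=-0.450, θ₁=0.119, ω₁=1.312, θ₂=0.171, ω₂=0.278
apply F[2]=-20.000 → step 3: x=-0.019, v=-0.729, θ₁=0.152, ω₁=2.064, θ₂=0.177, ω₂=0.323
apply F[3]=-12.944 → step 4: x=-0.035, v=-0.916, θ₁=0.199, ω₁=2.621, θ₂=0.183, ω₂=0.329
apply F[4]=+20.000 → step 5: x=-0.051, v=-0.685, θ₁=0.247, ω₁=2.188, θ₂=0.190, ω₂=0.266
apply F[5]=+20.000 → step 6: x=-0.063, v=-0.464, θ₁=0.287, ω₁=1.846, θ₂=0.194, ω₂=0.128
apply F[6]=+20.000 → step 7: x=-0.070, v=-0.251, θ₁=0.322, ω₁=1.585, θ₂=0.194, ω₂=-0.082
apply F[7]=+20.000 → step 8: x=-0.073, v=-0.045, θ₁=0.351, ω₁=1.394, θ₂=0.190, ω₂=-0.361
apply F[8]=+20.000 → step 9: x=-0.072, v=0.157, θ₁=0.378, ω₁=1.266, θ₂=0.179, ω₂=-0.707
apply F[9]=+20.000 → step 10: x=-0.066, v=0.356, θ₁=0.402, ω₁=1.193, θ₂=0.161, ω₂=-1.121
apply F[10]=+20.000 → step 11: x=-0.057, v=0.554, θ₁=0.426, ω₁=1.167, θ₂=0.134, ω₂=-1.602
apply F[11]=+20.000 → step 12: x=-0.044, v=0.752, θ₁=0.449, ω₁=1.176, θ₂=0.097, ω₂=-2.145
apply F[12]=+20.000 → step 13: x=-0.027, v=0.953, θ₁=0.473, ω₁=1.201, θ₂=0.048, ω₂=-2.742
apply F[13]=+20.000 → step 14: x=-0.006, v=1.158, θ₁=0.497, ω₁=1.221, θ₂=-0.013, ω₂=-3.376
apply F[14]=+20.000 → step 15: x=0.019, v=1.368, θ₁=0.522, ω₁=1.207, θ₂=-0.087, ω₂=-4.029
apply F[15]=+20.000 → step 16: x=0.049, v=1.584, θ₁=0.545, ω₁=1.133, θ₂=-0.174, ω₂=-4.685
apply F[16]=+20.000 → step 17: x=0.083, v=1.804, θ₁=0.566, ω₁=0.976, θ₂=-0.275, ω₂=-5.336
apply F[17]=+20.000 → step 18: x=0.121, v=2.028, θ₁=0.583, ω₁=0.713, θ₂=-0.388, ω₂=-5.987
apply F[18]=+20.000 → step 19: x=0.164, v=2.254, θ₁=0.594, ω₁=0.327, θ₂=-0.514, ω₂=-6.646
apply F[19]=+20.000 → step 20: x=0.211, v=2.481, θ₁=0.596, ω₁=-0.206, θ₂=-0.654, ω₂=-7.328
apply F[20]=+20.000 → step 21: x=0.263, v=2.708, θ₁=0.585, ω₁=-0.911, θ₂=-0.808, ω₂=-8.048
apply F[21]=+20.000 → step 22: x=0.319, v=2.935, θ₁=0.558, ω₁=-1.819, θ₂=-0.976, ω₂=-8.808
apply F[22]=+20.000 → step 23: x=0.380, v=3.163, θ₁=0.510, ω₁=-2.956, θ₂=-1.160, ω₂=-9.597
apply F[23]=+20.000 → step 24: x=0.446, v=3.396, θ₁=0.438, ω₁=-4.340, θ₂=-1.360, ω₂=-10.361
apply F[24]=+20.000 → step 25: x=0.516, v=3.638, θ₁=0.335, ω₁=-5.951, θ₂=-1.574, ω₂=-10.981
apply F[25]=+20.000 → step 26: x=0.592, v=3.896, θ₁=0.199, ω₁=-7.698, θ₂=-1.797, ω₂=-11.239
Max |angle| over trajectory = 1.797 rad = 102.9°.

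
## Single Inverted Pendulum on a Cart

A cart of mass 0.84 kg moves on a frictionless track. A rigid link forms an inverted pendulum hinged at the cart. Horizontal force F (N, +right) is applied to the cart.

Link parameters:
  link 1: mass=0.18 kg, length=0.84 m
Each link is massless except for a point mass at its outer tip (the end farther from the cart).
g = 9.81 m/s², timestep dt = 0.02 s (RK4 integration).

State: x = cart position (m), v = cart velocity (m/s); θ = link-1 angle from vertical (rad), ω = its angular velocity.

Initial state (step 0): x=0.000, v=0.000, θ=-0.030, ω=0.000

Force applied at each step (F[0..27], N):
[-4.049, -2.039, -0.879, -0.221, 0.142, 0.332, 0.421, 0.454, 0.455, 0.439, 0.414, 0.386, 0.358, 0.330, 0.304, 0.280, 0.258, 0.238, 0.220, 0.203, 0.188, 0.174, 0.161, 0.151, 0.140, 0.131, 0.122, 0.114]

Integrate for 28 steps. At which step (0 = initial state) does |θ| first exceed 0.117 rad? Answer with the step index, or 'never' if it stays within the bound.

Answer: never

Derivation:
apply F[0]=-4.049 → step 1: x=-0.001, v=-0.095, θ=-0.029, ω=0.106
apply F[1]=-2.039 → step 2: x=-0.003, v=-0.143, θ=-0.026, ω=0.156
apply F[2]=-0.879 → step 3: x=-0.006, v=-0.162, θ=-0.023, ω=0.174
apply F[3]=-0.221 → step 4: x=-0.010, v=-0.167, θ=-0.020, ω=0.174
apply F[4]=+0.142 → step 5: x=-0.013, v=-0.163, θ=-0.016, ω=0.165
apply F[5]=+0.332 → step 6: x=-0.016, v=-0.154, θ=-0.013, ω=0.152
apply F[6]=+0.421 → step 7: x=-0.019, v=-0.144, θ=-0.010, ω=0.137
apply F[7]=+0.454 → step 8: x=-0.022, v=-0.132, θ=-0.008, ω=0.121
apply F[8]=+0.455 → step 9: x=-0.024, v=-0.121, θ=-0.005, ω=0.106
apply F[9]=+0.439 → step 10: x=-0.027, v=-0.111, θ=-0.003, ω=0.093
apply F[10]=+0.414 → step 11: x=-0.029, v=-0.101, θ=-0.002, ω=0.080
apply F[11]=+0.386 → step 12: x=-0.031, v=-0.092, θ=-0.000, ω=0.069
apply F[12]=+0.358 → step 13: x=-0.033, v=-0.083, θ=0.001, ω=0.059
apply F[13]=+0.330 → step 14: x=-0.034, v=-0.075, θ=0.002, ω=0.051
apply F[14]=+0.304 → step 15: x=-0.036, v=-0.068, θ=0.003, ω=0.043
apply F[15]=+0.280 → step 16: x=-0.037, v=-0.062, θ=0.004, ω=0.036
apply F[16]=+0.258 → step 17: x=-0.038, v=-0.056, θ=0.005, ω=0.030
apply F[17]=+0.238 → step 18: x=-0.039, v=-0.050, θ=0.005, ω=0.024
apply F[18]=+0.220 → step 19: x=-0.040, v=-0.045, θ=0.006, ω=0.020
apply F[19]=+0.203 → step 20: x=-0.041, v=-0.041, θ=0.006, ω=0.016
apply F[20]=+0.188 → step 21: x=-0.042, v=-0.036, θ=0.006, ω=0.012
apply F[21]=+0.174 → step 22: x=-0.042, v=-0.033, θ=0.007, ω=0.009
apply F[22]=+0.161 → step 23: x=-0.043, v=-0.029, θ=0.007, ω=0.006
apply F[23]=+0.151 → step 24: x=-0.043, v=-0.026, θ=0.007, ω=0.004
apply F[24]=+0.140 → step 25: x=-0.044, v=-0.023, θ=0.007, ω=0.002
apply F[25]=+0.131 → step 26: x=-0.044, v=-0.020, θ=0.007, ω=0.000
apply F[26]=+0.122 → step 27: x=-0.045, v=-0.017, θ=0.007, ω=-0.001
apply F[27]=+0.114 → step 28: x=-0.045, v=-0.015, θ=0.007, ω=-0.003
max |θ| = 0.030 ≤ 0.117 over all 29 states.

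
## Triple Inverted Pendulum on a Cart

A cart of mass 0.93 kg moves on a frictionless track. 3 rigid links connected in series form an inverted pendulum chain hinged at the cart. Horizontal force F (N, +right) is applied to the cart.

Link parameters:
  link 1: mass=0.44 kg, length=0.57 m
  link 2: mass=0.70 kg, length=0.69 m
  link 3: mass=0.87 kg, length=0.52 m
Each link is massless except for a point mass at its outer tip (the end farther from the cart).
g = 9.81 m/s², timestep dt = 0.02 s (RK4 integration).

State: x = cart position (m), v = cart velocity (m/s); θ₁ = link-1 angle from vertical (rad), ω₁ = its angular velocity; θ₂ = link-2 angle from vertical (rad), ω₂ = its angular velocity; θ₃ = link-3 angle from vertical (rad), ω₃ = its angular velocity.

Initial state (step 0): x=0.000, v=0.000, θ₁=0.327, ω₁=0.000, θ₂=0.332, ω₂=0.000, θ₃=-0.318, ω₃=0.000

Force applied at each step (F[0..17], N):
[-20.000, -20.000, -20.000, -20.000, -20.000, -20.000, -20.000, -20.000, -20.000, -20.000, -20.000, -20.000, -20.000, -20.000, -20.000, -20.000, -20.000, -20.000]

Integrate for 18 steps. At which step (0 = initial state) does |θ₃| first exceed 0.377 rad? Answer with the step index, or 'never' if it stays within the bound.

Answer: never

Derivation:
apply F[0]=-20.000 → step 1: x=-0.005, v=-0.450, θ₁=0.336, ω₁=0.858, θ₂=0.332, ω₂=0.023, θ₃=-0.319, ω₃=-0.067
apply F[1]=-20.000 → step 2: x=-0.018, v=-0.889, θ₁=0.361, ω₁=1.699, θ₂=0.333, ω₂=0.031, θ₃=-0.320, ω₃=-0.095
apply F[2]=-20.000 → step 3: x=-0.040, v=-1.304, θ₁=0.403, ω₁=2.499, θ₂=0.333, ω₂=0.024, θ₃=-0.322, ω₃=-0.053
apply F[3]=-20.000 → step 4: x=-0.070, v=-1.685, θ₁=0.461, ω₁=3.218, θ₂=0.334, ω₂=0.017, θ₃=-0.322, ω₃=0.077
apply F[4]=-20.000 → step 5: x=-0.107, v=-2.021, θ₁=0.531, ω₁=3.817, θ₂=0.334, ω₂=0.044, θ₃=-0.318, ω₃=0.292
apply F[5]=-20.000 → step 6: x=-0.150, v=-2.311, θ₁=0.612, ω₁=4.275, θ₂=0.336, ω₂=0.137, θ₃=-0.310, ω₃=0.568
apply F[6]=-20.000 → step 7: x=-0.199, v=-2.560, θ₁=0.701, ω₁=4.599, θ₂=0.340, ω₂=0.316, θ₃=-0.295, ω₃=0.875
apply F[7]=-20.000 → step 8: x=-0.253, v=-2.778, θ₁=0.796, ω₁=4.810, θ₂=0.349, ω₂=0.581, θ₃=-0.275, ω₃=1.188
apply F[8]=-20.000 → step 9: x=-0.310, v=-2.971, θ₁=0.893, ω₁=4.935, θ₂=0.364, ω₂=0.924, θ₃=-0.248, ω₃=1.493
apply F[9]=-20.000 → step 10: x=-0.371, v=-3.146, θ₁=0.993, ω₁=4.994, θ₂=0.387, ω₂=1.330, θ₃=-0.215, ω₃=1.785
apply F[10]=-20.000 → step 11: x=-0.436, v=-3.307, θ₁=1.093, ω₁=4.997, θ₂=0.418, ω₂=1.785, θ₃=-0.177, ω₃=2.068
apply F[11]=-20.000 → step 12: x=-0.504, v=-3.457, θ₁=1.192, ω₁=4.946, θ₂=0.458, ω₂=2.279, θ₃=-0.132, ω₃=2.349
apply F[12]=-20.000 → step 13: x=-0.574, v=-3.596, θ₁=1.290, ω₁=4.837, θ₂=0.509, ω₂=2.799, θ₃=-0.083, ω₃=2.636
apply F[13]=-20.000 → step 14: x=-0.647, v=-3.726, θ₁=1.385, ω₁=4.662, θ₂=0.570, ω₂=3.334, θ₃=-0.027, ω₃=2.938
apply F[14]=-20.000 → step 15: x=-0.723, v=-3.849, θ₁=1.476, ω₁=4.412, θ₂=0.642, ω₂=3.874, θ₃=0.035, ω₃=3.268
apply F[15]=-20.000 → step 16: x=-0.801, v=-3.964, θ₁=1.561, ω₁=4.076, θ₂=0.725, ω₂=4.407, θ₃=0.104, ω₃=3.637
apply F[16]=-20.000 → step 17: x=-0.882, v=-4.071, θ₁=1.638, ω₁=3.647, θ₂=0.819, ω₂=4.923, θ₃=0.181, ω₃=4.059
apply F[17]=-20.000 → step 18: x=-0.964, v=-4.165, θ₁=1.706, ω₁=3.120, θ₂=0.922, ω₂=5.411, θ₃=0.267, ω₃=4.551
max |θ₃| = 0.322 ≤ 0.377 over all 19 states.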